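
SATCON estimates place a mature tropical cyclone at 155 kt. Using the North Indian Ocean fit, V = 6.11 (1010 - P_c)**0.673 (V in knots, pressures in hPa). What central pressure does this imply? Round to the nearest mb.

888 mb

ΔP = (V / 6.11)^(1/0.673) = (155/6.11)^1.486.
155/6.11 = 25.368; 25.368^1.486 ≈ 122.07 mb.
P_c = 1010 − 122.07 = 887.93 ≈ 888 mb.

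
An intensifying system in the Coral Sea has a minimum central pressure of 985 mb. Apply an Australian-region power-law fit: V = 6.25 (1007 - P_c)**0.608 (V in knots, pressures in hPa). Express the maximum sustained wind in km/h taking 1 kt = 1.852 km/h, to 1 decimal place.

ΔP = 1007 − 985 = 22 mb.
V ≈ 6.25 × 22^0.608 = 6.25 × 6.549 ≈ 40.933 kt.
40.933 × 1.852 ≈ 75.81 km/h → 75.8 km/h.

75.8 km/h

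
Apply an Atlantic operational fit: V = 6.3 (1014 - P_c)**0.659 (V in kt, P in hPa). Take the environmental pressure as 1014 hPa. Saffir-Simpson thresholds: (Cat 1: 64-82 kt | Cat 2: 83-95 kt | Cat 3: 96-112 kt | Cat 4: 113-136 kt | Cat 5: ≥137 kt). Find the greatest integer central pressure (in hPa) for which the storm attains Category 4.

Category 4 begins at V = 113 kt.
Required ΔP = (113/6.3)^(1/0.659) = 17.937^1.517 ≈ 79.89 hPa.
P_c ≤ 1014 − 79.89 = 934.11, so the highest integer P_c is 934 hPa.

934 hPa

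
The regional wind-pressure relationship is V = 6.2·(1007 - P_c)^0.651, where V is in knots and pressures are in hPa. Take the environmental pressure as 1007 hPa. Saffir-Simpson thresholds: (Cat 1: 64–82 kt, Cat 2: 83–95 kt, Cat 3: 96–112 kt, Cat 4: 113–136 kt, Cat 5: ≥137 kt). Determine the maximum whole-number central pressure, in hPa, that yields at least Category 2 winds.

953 hPa

Category 2 begins at V = 83 kt.
Required ΔP = (83/6.2)^(1/0.651) = 13.387^1.536 ≈ 53.79 hPa.
P_c ≤ 1007 − 53.79 = 953.21, so the highest integer P_c is 953 hPa.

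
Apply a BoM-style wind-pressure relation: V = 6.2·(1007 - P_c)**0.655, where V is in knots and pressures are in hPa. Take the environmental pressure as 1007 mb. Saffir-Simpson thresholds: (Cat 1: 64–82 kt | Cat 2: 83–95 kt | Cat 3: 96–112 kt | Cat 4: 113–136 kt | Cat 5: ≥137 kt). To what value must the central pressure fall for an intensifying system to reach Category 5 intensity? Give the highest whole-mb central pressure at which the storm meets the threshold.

Category 5 begins at V = 137 kt.
Required ΔP = (137/6.2)^(1/0.655) = 22.097^1.527 ≈ 112.83 mb.
P_c ≤ 1007 − 112.83 = 894.17, so the highest integer P_c is 894 mb.

894 mb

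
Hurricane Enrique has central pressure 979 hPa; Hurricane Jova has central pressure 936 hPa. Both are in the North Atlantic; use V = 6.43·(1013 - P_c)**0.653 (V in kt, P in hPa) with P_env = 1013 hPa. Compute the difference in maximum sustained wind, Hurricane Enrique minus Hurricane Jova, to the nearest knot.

-45 kt

Hurricane Enrique: ΔP = 34; V ≈ 6.43 × 34^0.653 ≈ 64.31 kt.
Hurricane Jova: ΔP = 77; V ≈ 6.43 × 77^0.653 ≈ 109.67 kt.
Difference ≈ 64.31 − 109.67 = -45.36 → -45 kt.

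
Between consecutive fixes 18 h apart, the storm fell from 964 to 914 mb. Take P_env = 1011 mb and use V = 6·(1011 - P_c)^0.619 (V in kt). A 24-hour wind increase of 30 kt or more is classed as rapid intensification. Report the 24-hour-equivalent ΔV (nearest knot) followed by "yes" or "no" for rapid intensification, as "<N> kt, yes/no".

49 kt, yes

V₁: ΔP = 47, V ≈ 6 × 47^0.619 ≈ 65.04 kt.
V₂: ΔP = 97, V ≈ 6 × 97^0.619 ≈ 101.85 kt.
ΔV over 18 h = 36.81 kt → 24 h equivalent = 36.81 × 24/18 ≈ 49.08 kt.
49 kt ≥ 30 kt ⇒ rapid intensification.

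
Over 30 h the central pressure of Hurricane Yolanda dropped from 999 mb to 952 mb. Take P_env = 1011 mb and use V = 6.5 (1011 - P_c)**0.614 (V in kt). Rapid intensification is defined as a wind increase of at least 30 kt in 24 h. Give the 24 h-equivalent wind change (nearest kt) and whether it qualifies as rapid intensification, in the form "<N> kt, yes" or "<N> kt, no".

40 kt, yes

V₁: ΔP = 12, V ≈ 6.5 × 12^0.614 ≈ 29.89 kt.
V₂: ΔP = 59, V ≈ 6.5 × 59^0.614 ≈ 79.47 kt.
ΔV over 30 h = 49.58 kt → 24 h equivalent = 49.58 × 24/30 ≈ 39.66 kt.
40 kt ≥ 30 kt ⇒ rapid intensification.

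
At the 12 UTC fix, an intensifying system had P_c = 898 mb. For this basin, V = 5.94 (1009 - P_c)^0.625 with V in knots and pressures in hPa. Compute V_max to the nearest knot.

113 kt

ΔP = 1009 − 898 = 111 mb.
111^0.625 ≈ 18.981.
V ≈ 5.94 × 18.981 ≈ 112.7 kt.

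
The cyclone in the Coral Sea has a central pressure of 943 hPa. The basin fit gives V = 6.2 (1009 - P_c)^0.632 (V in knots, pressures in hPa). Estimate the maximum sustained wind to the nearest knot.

88 kt

ΔP = 1009 − 943 = 66 hPa.
66^0.632 ≈ 14.124.
V ≈ 6.2 × 14.124 ≈ 87.6 kt.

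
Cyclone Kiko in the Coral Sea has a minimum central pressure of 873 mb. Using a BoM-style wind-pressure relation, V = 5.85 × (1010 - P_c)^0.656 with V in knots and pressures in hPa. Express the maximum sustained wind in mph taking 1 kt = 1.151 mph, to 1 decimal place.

169.8 mph

ΔP = 1010 − 873 = 137 mb.
V ≈ 5.85 × 137^0.656 = 5.85 × 25.217 ≈ 147.518 kt.
147.518 × 1.151 ≈ 169.79 mph → 169.8 mph.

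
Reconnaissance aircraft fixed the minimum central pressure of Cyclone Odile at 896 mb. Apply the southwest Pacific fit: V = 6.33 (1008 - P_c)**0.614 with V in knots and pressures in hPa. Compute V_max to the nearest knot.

115 kt

ΔP = 1008 − 896 = 112 mb.
112^0.614 ≈ 18.123.
V ≈ 6.33 × 18.123 ≈ 114.7 kt.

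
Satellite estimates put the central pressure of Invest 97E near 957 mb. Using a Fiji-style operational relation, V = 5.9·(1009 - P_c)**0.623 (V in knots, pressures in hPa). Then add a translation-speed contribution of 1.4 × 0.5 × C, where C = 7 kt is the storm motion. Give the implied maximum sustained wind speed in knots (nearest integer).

74 kt

ΔP = 1009 − 957 = 52 mb.
52^0.623 ≈ 11.724.
V ≈ 5.9 × 11.724 ≈ 69.2 kt.
Translation term: 1.4 × 0.5 × 7 = 4.9 kt.
Corrected V ≈ 74.1 kt → 74 kt.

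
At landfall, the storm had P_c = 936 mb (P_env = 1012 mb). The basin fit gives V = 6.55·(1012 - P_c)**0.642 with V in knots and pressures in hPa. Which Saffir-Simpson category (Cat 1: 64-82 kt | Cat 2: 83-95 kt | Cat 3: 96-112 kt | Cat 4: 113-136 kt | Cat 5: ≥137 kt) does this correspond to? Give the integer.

ΔP = 1012 − 936 = 76 mb.
V ≈ 6.55 × 76^0.642 = 6.55 × 16.12 ≈ 106 kt.
106 kt falls in the Category 3 band.

3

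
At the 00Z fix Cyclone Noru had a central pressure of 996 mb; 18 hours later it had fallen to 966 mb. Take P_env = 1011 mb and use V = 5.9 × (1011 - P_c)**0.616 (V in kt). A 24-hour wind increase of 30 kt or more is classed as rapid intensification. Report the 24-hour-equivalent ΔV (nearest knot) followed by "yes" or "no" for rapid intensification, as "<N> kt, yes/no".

V₁: ΔP = 15, V ≈ 5.9 × 15^0.616 ≈ 31.28 kt.
V₂: ΔP = 45, V ≈ 5.9 × 45^0.616 ≈ 61.55 kt.
ΔV over 18 h = 30.27 kt → 24 h equivalent = 30.27 × 24/18 ≈ 40.36 kt.
40 kt ≥ 30 kt ⇒ rapid intensification.

40 kt, yes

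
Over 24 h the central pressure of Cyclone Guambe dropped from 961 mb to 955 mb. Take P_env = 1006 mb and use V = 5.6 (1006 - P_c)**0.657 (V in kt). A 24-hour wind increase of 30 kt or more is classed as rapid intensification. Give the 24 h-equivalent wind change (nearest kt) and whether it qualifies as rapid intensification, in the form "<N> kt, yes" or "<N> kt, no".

V₁: ΔP = 45, V ≈ 5.6 × 45^0.657 ≈ 68.29 kt.
V₂: ΔP = 51, V ≈ 5.6 × 51^0.657 ≈ 74.14 kt.
ΔV over 24 h = 5.85 kt → 24 h equivalent = 5.85 × 24/24 ≈ 5.85 kt.
6 kt < 30 kt ⇒ not rapid intensification.

6 kt, no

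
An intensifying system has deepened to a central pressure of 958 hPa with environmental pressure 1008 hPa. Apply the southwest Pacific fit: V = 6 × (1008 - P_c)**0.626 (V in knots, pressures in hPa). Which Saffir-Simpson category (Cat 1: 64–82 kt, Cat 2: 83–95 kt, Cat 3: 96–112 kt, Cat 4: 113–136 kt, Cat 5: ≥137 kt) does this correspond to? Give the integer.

ΔP = 1008 − 958 = 50 hPa.
V ≈ 6 × 50^0.626 = 6 × 11.58 ≈ 69 kt.
69 kt falls in the Category 1 band.

1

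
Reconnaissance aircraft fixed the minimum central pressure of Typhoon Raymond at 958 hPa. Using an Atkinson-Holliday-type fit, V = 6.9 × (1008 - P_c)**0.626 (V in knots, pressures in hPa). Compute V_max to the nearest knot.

80 kt

ΔP = 1008 − 958 = 50 hPa.
50^0.626 ≈ 11.576.
V ≈ 6.9 × 11.576 ≈ 79.9 kt.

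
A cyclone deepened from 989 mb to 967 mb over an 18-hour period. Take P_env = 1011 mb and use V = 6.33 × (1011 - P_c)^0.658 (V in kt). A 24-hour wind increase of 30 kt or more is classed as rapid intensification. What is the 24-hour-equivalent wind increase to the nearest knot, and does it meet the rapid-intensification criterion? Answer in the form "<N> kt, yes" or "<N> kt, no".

37 kt, yes

V₁: ΔP = 22, V ≈ 6.33 × 22^0.658 ≈ 48.39 kt.
V₂: ΔP = 44, V ≈ 6.33 × 44^0.658 ≈ 76.35 kt.
ΔV over 18 h = 27.96 kt → 24 h equivalent = 27.96 × 24/18 ≈ 37.28 kt.
37 kt ≥ 30 kt ⇒ rapid intensification.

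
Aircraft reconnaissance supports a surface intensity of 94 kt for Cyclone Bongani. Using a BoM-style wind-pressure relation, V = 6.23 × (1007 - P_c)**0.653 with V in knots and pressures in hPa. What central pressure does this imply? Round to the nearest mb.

943 mb

ΔP = (V / 6.23)^(1/0.653) = (94/6.23)^1.531.
94/6.23 = 15.088; 15.088^1.531 ≈ 63.82 mb.
P_c = 1007 − 63.82 = 943.18 ≈ 943 mb.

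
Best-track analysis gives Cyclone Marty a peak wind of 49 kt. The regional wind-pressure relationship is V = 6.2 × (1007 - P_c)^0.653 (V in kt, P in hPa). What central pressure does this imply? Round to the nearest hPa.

983 hPa

ΔP = (V / 6.2)^(1/0.653) = (49/6.2)^1.531.
49/6.2 = 7.903; 7.903^1.531 ≈ 23.71 hPa.
P_c = 1007 − 23.71 = 983.29 ≈ 983 hPa.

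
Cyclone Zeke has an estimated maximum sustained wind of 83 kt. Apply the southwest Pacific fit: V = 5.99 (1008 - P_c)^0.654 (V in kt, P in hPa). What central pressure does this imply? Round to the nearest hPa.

952 hPa

ΔP = (V / 5.99)^(1/0.654) = (83/5.99)^1.529.
83/5.99 = 13.856; 13.856^1.529 ≈ 55.67 hPa.
P_c = 1008 − 55.67 = 952.33 ≈ 952 hPa.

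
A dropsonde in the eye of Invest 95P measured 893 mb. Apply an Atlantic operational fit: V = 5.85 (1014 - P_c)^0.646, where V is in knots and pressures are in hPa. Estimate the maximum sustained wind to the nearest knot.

130 kt

ΔP = 1014 − 893 = 121 mb.
121^0.646 ≈ 22.155.
V ≈ 5.85 × 22.155 ≈ 129.6 kt.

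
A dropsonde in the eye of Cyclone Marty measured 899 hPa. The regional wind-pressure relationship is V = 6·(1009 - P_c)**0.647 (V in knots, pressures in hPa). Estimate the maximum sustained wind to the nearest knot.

126 kt

ΔP = 1009 − 899 = 110 hPa.
110^0.647 ≈ 20.931.
V ≈ 6 × 20.931 ≈ 125.6 kt.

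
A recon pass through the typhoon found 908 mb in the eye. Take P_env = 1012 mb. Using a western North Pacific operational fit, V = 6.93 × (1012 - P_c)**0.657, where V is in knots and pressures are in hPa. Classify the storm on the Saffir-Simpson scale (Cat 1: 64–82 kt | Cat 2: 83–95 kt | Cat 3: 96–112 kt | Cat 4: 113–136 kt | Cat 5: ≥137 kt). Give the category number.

5

ΔP = 1012 − 908 = 104 mb.
V ≈ 6.93 × 104^0.657 = 6.93 × 21.14 ≈ 147 kt.
147 kt falls in the Category 5 band.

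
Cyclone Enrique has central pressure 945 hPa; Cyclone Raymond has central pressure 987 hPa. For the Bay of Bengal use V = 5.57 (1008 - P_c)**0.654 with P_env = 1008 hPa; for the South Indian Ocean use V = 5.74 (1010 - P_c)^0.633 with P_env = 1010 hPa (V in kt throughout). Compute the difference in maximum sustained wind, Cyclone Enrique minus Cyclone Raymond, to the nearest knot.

Cyclone Enrique: ΔP = 63; V ≈ 5.57 × 63^0.654 ≈ 83.68 kt.
Cyclone Raymond: ΔP = 23; V ≈ 5.74 × 23^0.633 ≈ 41.77 kt.
Difference ≈ 83.68 − 41.77 = 41.91 → 42 kt.

42 kt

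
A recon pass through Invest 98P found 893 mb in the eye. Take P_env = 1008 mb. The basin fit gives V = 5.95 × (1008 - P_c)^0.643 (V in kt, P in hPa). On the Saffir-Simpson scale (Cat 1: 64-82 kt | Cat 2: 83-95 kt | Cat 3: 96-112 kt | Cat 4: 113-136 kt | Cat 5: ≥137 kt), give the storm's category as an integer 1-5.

ΔP = 1008 − 893 = 115 mb.
V ≈ 5.95 × 115^0.643 = 5.95 × 21.14 ≈ 126 kt.
126 kt falls in the Category 4 band.

4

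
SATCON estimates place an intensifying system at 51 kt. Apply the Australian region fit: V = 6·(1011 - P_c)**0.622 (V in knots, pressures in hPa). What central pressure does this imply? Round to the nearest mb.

ΔP = (V / 6)^(1/0.622) = (51/6)^1.608.
51/6 = 8.500; 8.500^1.608 ≈ 31.21 mb.
P_c = 1011 − 31.21 = 979.79 ≈ 980 mb.

980 mb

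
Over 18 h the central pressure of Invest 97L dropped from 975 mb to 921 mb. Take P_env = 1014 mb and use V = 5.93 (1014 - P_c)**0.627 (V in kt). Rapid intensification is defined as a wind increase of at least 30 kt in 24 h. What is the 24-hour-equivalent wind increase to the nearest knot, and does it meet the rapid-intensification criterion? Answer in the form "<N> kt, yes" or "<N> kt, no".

V₁: ΔP = 39, V ≈ 5.93 × 39^0.627 ≈ 58.97 kt.
V₂: ΔP = 93, V ≈ 5.93 × 93^0.627 ≈ 101.69 kt.
ΔV over 18 h = 42.72 kt → 24 h equivalent = 42.72 × 24/18 ≈ 56.96 kt.
57 kt ≥ 30 kt ⇒ rapid intensification.

57 kt, yes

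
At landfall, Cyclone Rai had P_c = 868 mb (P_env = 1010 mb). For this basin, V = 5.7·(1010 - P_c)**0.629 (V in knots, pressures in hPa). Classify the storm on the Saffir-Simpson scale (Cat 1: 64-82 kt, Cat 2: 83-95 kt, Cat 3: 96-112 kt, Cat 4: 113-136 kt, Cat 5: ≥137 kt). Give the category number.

ΔP = 1010 − 868 = 142 mb.
V ≈ 5.7 × 142^0.629 = 5.7 × 22.58 ≈ 129 kt.
129 kt falls in the Category 4 band.

4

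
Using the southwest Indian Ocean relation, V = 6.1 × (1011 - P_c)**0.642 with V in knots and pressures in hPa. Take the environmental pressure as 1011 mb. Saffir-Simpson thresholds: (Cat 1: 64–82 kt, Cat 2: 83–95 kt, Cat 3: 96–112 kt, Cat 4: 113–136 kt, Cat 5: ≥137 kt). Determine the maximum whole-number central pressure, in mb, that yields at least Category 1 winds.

Category 1 begins at V = 64 kt.
Required ΔP = (64/6.1)^(1/0.642) = 10.492^1.558 ≈ 38.91 mb.
P_c ≤ 1011 − 38.91 = 972.09, so the highest integer P_c is 972 mb.

972 mb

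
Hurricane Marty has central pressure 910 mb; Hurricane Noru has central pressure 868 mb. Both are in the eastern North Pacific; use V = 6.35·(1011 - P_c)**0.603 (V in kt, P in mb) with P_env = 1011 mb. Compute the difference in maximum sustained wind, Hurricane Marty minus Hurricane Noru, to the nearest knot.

-24 kt

Hurricane Marty: ΔP = 101; V ≈ 6.35 × 101^0.603 ≈ 102.65 kt.
Hurricane Noru: ΔP = 143; V ≈ 6.35 × 143^0.603 ≈ 126.60 kt.
Difference ≈ 102.65 − 126.60 = -23.95 → -24 kt.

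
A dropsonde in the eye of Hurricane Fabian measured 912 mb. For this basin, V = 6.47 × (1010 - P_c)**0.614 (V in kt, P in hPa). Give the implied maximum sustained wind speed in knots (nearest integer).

ΔP = 1010 − 912 = 98 mb.
98^0.614 ≈ 16.696.
V ≈ 6.47 × 16.696 ≈ 108.0 kt.

108 kt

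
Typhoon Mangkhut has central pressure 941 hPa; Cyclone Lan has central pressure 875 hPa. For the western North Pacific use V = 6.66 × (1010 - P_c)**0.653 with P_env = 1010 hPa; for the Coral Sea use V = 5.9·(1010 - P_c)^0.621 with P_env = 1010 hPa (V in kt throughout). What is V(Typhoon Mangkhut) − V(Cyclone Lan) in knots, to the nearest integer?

-18 kt

Typhoon Mangkhut: ΔP = 69; V ≈ 6.66 × 69^0.653 ≈ 105.74 kt.
Cyclone Lan: ΔP = 135; V ≈ 5.9 × 135^0.621 ≈ 124.11 kt.
Difference ≈ 105.74 − 124.11 = -18.37 → -18 kt.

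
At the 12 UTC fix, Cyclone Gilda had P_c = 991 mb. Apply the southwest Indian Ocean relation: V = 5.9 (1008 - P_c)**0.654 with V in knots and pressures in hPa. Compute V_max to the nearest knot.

38 kt

ΔP = 1008 − 991 = 17 mb.
17^0.654 ≈ 6.378.
V ≈ 5.9 × 6.378 ≈ 37.6 kt.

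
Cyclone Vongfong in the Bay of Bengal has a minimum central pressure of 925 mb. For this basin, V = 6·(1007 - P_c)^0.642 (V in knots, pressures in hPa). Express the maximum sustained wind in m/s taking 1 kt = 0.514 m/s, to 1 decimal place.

ΔP = 1007 − 925 = 82 mb.
V ≈ 6 × 82^0.642 = 6 × 16.930 ≈ 101.583 kt.
101.583 × 0.514 ≈ 52.21 m/s → 52.2 m/s.

52.2 m/s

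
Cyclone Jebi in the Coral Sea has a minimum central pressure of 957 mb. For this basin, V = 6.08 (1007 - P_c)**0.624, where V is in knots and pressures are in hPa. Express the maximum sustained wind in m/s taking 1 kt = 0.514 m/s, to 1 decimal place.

ΔP = 1007 − 957 = 50 mb.
V ≈ 6.08 × 50^0.624 = 6.08 × 11.486 ≈ 69.833 kt.
69.833 × 0.514 ≈ 35.89 m/s → 35.9 m/s.

35.9 m/s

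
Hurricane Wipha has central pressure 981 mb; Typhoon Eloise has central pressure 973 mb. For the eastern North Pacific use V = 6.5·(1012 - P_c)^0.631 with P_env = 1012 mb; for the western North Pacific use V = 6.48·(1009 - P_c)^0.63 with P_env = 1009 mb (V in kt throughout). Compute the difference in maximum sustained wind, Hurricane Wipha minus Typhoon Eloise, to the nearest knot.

Hurricane Wipha: ΔP = 31; V ≈ 6.5 × 31^0.631 ≈ 56.75 kt.
Typhoon Eloise: ΔP = 36; V ≈ 6.48 × 36^0.63 ≈ 61.95 kt.
Difference ≈ 56.75 − 61.95 = -5.20 → -5 kt.

-5 kt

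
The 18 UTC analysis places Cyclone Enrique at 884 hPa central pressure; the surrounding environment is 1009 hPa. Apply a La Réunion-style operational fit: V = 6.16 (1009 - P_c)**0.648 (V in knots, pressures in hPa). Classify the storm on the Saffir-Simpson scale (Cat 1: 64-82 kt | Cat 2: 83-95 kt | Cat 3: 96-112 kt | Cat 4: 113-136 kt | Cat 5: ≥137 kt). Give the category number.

5

ΔP = 1009 − 884 = 125 hPa.
V ≈ 6.16 × 125^0.648 = 6.16 × 22.85 ≈ 141 kt.
141 kt falls in the Category 5 band.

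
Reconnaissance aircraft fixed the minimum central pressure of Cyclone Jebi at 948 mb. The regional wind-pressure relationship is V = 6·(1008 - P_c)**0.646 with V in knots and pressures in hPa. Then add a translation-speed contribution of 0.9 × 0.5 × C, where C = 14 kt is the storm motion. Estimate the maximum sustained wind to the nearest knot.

ΔP = 1008 − 948 = 60 mb.
60^0.646 ≈ 14.083.
V ≈ 6 × 14.083 ≈ 84.5 kt.
Translation term: 0.9 × 0.5 × 14 = 6.3 kt.
Corrected V ≈ 90.8 kt → 91 kt.

91 kt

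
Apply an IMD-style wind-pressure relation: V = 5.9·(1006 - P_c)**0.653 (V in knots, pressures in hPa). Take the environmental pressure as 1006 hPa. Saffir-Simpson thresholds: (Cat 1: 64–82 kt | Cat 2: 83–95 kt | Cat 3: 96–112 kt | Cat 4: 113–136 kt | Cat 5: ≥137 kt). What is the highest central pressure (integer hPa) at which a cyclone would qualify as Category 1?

Category 1 begins at V = 64 kt.
Required ΔP = (64/5.9)^(1/0.653) = 10.847^1.531 ≈ 38.50 hPa.
P_c ≤ 1006 − 38.50 = 967.50, so the highest integer P_c is 967 hPa.

967 hPa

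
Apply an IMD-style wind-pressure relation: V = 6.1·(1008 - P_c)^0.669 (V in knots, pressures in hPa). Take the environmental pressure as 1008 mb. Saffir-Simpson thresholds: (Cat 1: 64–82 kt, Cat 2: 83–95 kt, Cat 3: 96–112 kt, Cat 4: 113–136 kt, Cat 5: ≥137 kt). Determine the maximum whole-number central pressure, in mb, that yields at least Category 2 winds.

958 mb

Category 2 begins at V = 83 kt.
Required ΔP = (83/6.1)^(1/0.669) = 13.607^1.495 ≈ 49.51 mb.
P_c ≤ 1008 − 49.51 = 958.49, so the highest integer P_c is 958 mb.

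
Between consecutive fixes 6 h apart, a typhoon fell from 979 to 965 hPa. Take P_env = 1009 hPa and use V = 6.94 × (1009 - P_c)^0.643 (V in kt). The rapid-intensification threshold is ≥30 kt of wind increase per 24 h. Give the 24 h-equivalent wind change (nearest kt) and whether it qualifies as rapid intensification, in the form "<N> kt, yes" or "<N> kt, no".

V₁: ΔP = 30, V ≈ 6.94 × 30^0.643 ≈ 61.82 kt.
V₂: ΔP = 44, V ≈ 6.94 × 44^0.643 ≈ 79.09 kt.
ΔV over 6 h = 17.27 kt → 24 h equivalent = 17.27 × 24/6 ≈ 69.08 kt.
69 kt ≥ 30 kt ⇒ rapid intensification.

69 kt, yes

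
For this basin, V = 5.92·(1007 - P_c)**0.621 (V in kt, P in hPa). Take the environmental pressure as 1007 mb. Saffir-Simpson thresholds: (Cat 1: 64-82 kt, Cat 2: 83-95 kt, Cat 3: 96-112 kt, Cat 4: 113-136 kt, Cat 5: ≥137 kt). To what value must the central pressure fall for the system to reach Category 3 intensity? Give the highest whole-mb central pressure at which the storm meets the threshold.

Category 3 begins at V = 96 kt.
Required ΔP = (96/5.92)^(1/0.621) = 16.216^1.610 ≈ 88.80 mb.
P_c ≤ 1007 − 88.80 = 918.20, so the highest integer P_c is 918 mb.

918 mb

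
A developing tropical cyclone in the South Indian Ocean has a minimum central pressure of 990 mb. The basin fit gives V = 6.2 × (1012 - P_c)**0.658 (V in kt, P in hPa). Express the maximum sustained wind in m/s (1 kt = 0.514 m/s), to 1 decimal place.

ΔP = 1012 − 990 = 22 mb.
V ≈ 6.2 × 22^0.658 = 6.2 × 7.644 ≈ 47.392 kt.
47.392 × 0.514 ≈ 24.36 m/s → 24.4 m/s.

24.4 m/s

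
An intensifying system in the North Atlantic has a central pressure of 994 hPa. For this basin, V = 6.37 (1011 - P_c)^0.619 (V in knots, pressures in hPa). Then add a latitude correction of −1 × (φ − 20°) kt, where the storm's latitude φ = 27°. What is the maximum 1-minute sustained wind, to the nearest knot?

30 kt

ΔP = 1011 − 994 = 17 hPa.
17^0.619 ≈ 5.776.
V ≈ 6.37 × 5.776 ≈ 36.8 kt.
Latitude correction: −1 × (27 − 20) = -7 kt.
Corrected V ≈ 29.8 kt → 30 kt.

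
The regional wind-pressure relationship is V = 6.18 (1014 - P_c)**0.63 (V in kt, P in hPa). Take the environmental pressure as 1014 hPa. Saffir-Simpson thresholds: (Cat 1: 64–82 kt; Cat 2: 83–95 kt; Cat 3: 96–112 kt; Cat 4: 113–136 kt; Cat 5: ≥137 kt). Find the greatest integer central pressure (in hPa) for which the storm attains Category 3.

Category 3 begins at V = 96 kt.
Required ΔP = (96/6.18)^(1/0.63) = 15.534^1.587 ≈ 77.79 hPa.
P_c ≤ 1014 − 77.79 = 936.21, so the highest integer P_c is 936 hPa.

936 hPa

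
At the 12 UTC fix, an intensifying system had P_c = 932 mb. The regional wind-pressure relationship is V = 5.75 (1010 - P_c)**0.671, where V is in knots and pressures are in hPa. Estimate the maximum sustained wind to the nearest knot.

ΔP = 1010 − 932 = 78 mb.
78^0.671 ≈ 18.604.
V ≈ 5.75 × 18.604 ≈ 107.0 kt.

107 kt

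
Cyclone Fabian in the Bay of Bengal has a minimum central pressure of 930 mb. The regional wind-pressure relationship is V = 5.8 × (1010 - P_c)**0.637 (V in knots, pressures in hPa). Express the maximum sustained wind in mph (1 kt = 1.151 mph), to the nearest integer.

109 mph

ΔP = 1010 − 930 = 80 mb.
V ≈ 5.8 × 80^0.637 = 5.8 × 16.303 ≈ 94.558 kt.
94.558 × 1.151 ≈ 108.84 mph → 109 mph.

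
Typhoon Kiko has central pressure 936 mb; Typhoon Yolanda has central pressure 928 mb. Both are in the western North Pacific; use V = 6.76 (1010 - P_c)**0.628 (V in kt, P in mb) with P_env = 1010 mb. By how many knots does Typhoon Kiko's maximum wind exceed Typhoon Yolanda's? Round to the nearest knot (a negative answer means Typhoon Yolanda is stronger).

Typhoon Kiko: ΔP = 74; V ≈ 6.76 × 74^0.628 ≈ 100.88 kt.
Typhoon Yolanda: ΔP = 82; V ≈ 6.76 × 82^0.628 ≈ 107.60 kt.
Difference ≈ 100.88 − 107.60 = -6.72 → -7 kt.

-7 kt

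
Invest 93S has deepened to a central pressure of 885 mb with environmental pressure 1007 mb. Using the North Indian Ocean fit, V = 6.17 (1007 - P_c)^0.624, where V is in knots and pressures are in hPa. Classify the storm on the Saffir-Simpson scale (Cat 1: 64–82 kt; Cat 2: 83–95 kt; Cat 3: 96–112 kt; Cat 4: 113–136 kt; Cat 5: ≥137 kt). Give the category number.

4

ΔP = 1007 − 885 = 122 mb.
V ≈ 6.17 × 122^0.624 = 6.17 × 20.04 ≈ 124 kt.
124 kt falls in the Category 4 band.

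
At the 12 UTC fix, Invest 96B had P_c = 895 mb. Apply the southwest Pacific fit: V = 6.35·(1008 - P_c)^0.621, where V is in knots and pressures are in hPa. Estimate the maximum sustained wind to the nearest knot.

ΔP = 1008 − 895 = 113 mb.
113^0.621 ≈ 18.835.
V ≈ 6.35 × 18.835 ≈ 119.6 kt.

120 kt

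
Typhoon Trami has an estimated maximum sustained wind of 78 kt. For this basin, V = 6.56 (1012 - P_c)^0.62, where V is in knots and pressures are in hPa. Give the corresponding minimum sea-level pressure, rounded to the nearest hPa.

ΔP = (V / 6.56)^(1/0.62) = (78/6.56)^1.613.
78/6.56 = 11.890; 11.890^1.613 ≈ 54.22 hPa.
P_c = 1012 − 54.22 = 957.78 ≈ 958 hPa.

958 hPa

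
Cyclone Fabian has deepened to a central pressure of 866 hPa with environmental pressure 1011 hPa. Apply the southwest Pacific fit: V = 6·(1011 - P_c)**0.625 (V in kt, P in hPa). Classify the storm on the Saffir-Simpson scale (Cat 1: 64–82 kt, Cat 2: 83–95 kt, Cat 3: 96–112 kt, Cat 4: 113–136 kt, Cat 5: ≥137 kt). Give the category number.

ΔP = 1011 − 866 = 145 hPa.
V ≈ 6 × 145^0.625 = 6 × 22.43 ≈ 135 kt.
135 kt falls in the Category 4 band.

4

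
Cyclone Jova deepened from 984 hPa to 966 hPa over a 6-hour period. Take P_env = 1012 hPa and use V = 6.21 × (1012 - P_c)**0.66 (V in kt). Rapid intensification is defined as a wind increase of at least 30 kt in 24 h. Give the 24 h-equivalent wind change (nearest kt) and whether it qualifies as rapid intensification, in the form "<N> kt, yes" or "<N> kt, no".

87 kt, yes

V₁: ΔP = 28, V ≈ 6.21 × 28^0.66 ≈ 56.00 kt.
V₂: ΔP = 46, V ≈ 6.21 × 46^0.66 ≈ 77.72 kt.
ΔV over 6 h = 21.72 kt → 24 h equivalent = 21.72 × 24/6 ≈ 86.88 kt.
87 kt ≥ 30 kt ⇒ rapid intensification.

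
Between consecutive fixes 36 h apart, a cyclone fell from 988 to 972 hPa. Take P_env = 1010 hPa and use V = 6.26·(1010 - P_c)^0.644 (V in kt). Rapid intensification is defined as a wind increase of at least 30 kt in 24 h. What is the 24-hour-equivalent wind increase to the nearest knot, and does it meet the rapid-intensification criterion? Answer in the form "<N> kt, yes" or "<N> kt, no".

V₁: ΔP = 22, V ≈ 6.26 × 22^0.644 ≈ 45.82 kt.
V₂: ΔP = 38, V ≈ 6.26 × 38^0.644 ≈ 65.16 kt.
ΔV over 36 h = 19.34 kt → 24 h equivalent = 19.34 × 24/36 ≈ 12.89 kt.
13 kt < 30 kt ⇒ not rapid intensification.

13 kt, no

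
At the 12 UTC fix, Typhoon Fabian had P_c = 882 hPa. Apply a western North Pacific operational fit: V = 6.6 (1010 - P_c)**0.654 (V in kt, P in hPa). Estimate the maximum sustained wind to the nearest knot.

158 kt

ΔP = 1010 − 882 = 128 hPa.
128^0.654 ≈ 23.884.
V ≈ 6.6 × 23.884 ≈ 157.6 kt.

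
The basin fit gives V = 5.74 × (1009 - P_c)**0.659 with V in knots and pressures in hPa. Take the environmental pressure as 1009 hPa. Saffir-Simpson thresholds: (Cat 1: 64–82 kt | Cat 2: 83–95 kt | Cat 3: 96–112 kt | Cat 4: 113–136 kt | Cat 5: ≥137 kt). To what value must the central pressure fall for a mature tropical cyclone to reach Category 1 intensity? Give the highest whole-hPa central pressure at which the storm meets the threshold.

Category 1 begins at V = 64 kt.
Required ΔP = (64/5.74)^(1/0.659) = 11.150^1.517 ≈ 38.83 hPa.
P_c ≤ 1009 − 38.83 = 970.17, so the highest integer P_c is 970 hPa.

970 hPa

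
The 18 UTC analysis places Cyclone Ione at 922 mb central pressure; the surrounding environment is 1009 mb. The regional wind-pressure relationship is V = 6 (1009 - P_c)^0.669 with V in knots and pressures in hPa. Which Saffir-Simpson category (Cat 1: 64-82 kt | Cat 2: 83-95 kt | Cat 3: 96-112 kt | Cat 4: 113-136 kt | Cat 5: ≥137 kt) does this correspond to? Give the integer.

4

ΔP = 1009 − 922 = 87 mb.
V ≈ 6 × 87^0.669 = 6 × 19.84 ≈ 119 kt.
119 kt falls in the Category 4 band.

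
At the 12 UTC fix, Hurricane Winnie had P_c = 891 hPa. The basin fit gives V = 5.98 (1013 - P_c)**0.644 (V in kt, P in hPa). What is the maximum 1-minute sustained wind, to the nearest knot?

ΔP = 1013 − 891 = 122 hPa.
122^0.644 ≈ 22.061.
V ≈ 5.98 × 22.061 ≈ 131.9 kt.

132 kt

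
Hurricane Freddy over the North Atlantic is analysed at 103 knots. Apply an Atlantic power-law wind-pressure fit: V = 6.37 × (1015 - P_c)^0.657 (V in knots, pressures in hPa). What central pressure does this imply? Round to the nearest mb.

ΔP = (V / 6.37)^(1/0.657) = (103/6.37)^1.522.
103/6.37 = 16.170; 16.170^1.522 ≈ 69.14 mb.
P_c = 1015 − 69.14 = 945.86 ≈ 946 mb.

946 mb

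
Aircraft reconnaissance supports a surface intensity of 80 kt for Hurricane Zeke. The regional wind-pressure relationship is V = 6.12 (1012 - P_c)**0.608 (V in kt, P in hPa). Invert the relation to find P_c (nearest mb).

ΔP = (V / 6.12)^(1/0.608) = (80/6.12)^1.645.
80/6.12 = 13.072; 13.072^1.645 ≈ 68.56 mb.
P_c = 1012 − 68.56 = 943.44 ≈ 943 mb.

943 mb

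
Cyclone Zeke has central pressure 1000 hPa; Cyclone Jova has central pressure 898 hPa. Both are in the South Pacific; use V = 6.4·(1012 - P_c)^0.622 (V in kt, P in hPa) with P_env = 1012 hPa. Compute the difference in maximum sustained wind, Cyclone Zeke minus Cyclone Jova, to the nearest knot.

-92 kt

Cyclone Zeke: ΔP = 12; V ≈ 6.4 × 12^0.622 ≈ 30.02 kt.
Cyclone Jova: ΔP = 114; V ≈ 6.4 × 114^0.622 ≈ 121.78 kt.
Difference ≈ 30.02 − 121.78 = -91.76 → -92 kt.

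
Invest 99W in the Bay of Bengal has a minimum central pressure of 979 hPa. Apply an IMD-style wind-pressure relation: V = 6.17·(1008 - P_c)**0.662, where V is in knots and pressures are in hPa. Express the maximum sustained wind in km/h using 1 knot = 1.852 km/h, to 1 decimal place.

106.2 km/h

ΔP = 1008 − 979 = 29 hPa.
V ≈ 6.17 × 29^0.662 = 6.17 × 9.292 ≈ 57.331 kt.
57.331 × 1.852 ≈ 106.18 km/h → 106.2 km/h.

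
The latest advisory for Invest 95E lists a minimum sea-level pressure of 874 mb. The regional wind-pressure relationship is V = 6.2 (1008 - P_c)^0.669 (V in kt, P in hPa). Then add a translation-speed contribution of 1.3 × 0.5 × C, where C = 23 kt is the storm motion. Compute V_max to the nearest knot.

ΔP = 1008 − 874 = 134 mb.
134^0.669 ≈ 26.487.
V ≈ 6.2 × 26.487 ≈ 164.2 kt.
Translation term: 1.3 × 0.5 × 23 = 14.95 kt.
Corrected V ≈ 179.15 kt → 179 kt.

179 kt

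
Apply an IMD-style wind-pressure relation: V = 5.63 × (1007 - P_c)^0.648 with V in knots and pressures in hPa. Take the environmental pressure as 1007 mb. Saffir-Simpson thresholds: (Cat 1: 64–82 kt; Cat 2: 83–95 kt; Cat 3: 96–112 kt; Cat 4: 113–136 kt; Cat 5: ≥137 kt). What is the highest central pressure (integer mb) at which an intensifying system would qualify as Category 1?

Category 1 begins at V = 64 kt.
Required ΔP = (64/5.63)^(1/0.648) = 11.368^1.543 ≈ 42.57 mb.
P_c ≤ 1007 − 42.57 = 964.43, so the highest integer P_c is 964 mb.

964 mb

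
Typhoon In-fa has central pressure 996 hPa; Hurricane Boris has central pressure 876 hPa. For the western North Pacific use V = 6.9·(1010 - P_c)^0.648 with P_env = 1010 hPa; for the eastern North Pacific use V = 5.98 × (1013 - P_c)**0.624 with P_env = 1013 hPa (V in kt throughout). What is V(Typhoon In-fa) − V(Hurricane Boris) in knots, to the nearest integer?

-91 kt

Typhoon In-fa: ΔP = 14; V ≈ 6.9 × 14^0.648 ≈ 38.15 kt.
Hurricane Boris: ΔP = 137; V ≈ 5.98 × 137^0.624 ≈ 128.83 kt.
Difference ≈ 38.15 − 128.83 = -90.68 → -91 kt.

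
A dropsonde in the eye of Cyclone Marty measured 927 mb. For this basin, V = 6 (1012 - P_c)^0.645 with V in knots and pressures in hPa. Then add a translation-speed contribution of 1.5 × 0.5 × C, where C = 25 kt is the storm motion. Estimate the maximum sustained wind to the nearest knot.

ΔP = 1012 − 927 = 85 mb.
85^0.645 ≈ 17.558.
V ≈ 6 × 17.558 ≈ 105.3 kt.
Translation term: 1.5 × 0.5 × 25 = 18.75 kt.
Corrected V ≈ 124.05 kt → 124 kt.

124 kt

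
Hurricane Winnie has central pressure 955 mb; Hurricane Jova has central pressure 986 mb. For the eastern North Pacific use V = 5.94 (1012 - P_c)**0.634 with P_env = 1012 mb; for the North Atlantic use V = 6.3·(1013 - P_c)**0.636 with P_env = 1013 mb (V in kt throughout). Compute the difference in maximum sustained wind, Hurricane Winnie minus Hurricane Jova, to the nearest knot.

Hurricane Winnie: ΔP = 57; V ≈ 5.94 × 57^0.634 ≈ 77.09 kt.
Hurricane Jova: ΔP = 27; V ≈ 6.3 × 27^0.636 ≈ 51.25 kt.
Difference ≈ 77.09 − 51.25 = 25.84 → 26 kt.

26 kt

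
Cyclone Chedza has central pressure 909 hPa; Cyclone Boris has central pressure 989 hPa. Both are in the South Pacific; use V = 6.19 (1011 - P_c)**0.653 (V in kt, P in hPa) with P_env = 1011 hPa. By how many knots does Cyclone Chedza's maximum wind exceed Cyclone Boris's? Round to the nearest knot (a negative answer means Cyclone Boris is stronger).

Cyclone Chedza: ΔP = 102; V ≈ 6.19 × 102^0.653 ≈ 126.85 kt.
Cyclone Boris: ΔP = 22; V ≈ 6.19 × 22^0.653 ≈ 46.59 kt.
Difference ≈ 126.85 − 46.59 = 80.26 → 80 kt.

80 kt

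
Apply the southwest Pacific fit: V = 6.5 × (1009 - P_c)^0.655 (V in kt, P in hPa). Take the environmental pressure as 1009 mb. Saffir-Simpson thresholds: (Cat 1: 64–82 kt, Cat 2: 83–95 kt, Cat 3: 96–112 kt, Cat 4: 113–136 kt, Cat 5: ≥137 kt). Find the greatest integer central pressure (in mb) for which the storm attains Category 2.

960 mb

Category 2 begins at V = 83 kt.
Required ΔP = (83/6.5)^(1/0.655) = 12.769^1.527 ≈ 48.84 mb.
P_c ≤ 1009 − 48.84 = 960.16, so the highest integer P_c is 960 mb.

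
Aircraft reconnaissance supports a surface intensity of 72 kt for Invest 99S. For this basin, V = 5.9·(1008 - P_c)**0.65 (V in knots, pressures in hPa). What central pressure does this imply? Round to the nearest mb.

961 mb

ΔP = (V / 5.9)^(1/0.65) = (72/5.9)^1.538.
72/5.9 = 12.203; 12.203^1.538 ≈ 46.94 mb.
P_c = 1008 − 46.94 = 961.06 ≈ 961 mb.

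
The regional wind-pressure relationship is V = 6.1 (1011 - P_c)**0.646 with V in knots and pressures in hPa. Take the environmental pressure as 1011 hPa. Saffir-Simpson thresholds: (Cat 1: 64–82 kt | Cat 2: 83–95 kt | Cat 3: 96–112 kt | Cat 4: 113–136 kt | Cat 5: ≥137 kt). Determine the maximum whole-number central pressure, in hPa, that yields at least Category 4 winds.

919 hPa

Category 4 begins at V = 113 kt.
Required ΔP = (113/6.1)^(1/0.646) = 18.525^1.548 ≈ 91.72 hPa.
P_c ≤ 1011 − 91.72 = 919.28, so the highest integer P_c is 919 hPa.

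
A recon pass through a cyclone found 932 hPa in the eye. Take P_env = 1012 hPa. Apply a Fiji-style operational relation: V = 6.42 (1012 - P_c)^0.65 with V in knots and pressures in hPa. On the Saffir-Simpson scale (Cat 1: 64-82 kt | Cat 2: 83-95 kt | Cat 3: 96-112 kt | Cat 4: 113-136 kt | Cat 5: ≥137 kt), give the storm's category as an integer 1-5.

3

ΔP = 1012 − 932 = 80 hPa.
V ≈ 6.42 × 80^0.65 = 6.42 × 17.26 ≈ 111 kt.
111 kt falls in the Category 3 band.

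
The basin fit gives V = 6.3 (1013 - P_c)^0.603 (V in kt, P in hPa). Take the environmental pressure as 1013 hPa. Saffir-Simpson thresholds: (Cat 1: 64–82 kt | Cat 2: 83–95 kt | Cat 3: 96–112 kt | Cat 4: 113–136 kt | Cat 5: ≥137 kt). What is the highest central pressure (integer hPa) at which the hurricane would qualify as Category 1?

Category 1 begins at V = 64 kt.
Required ΔP = (64/6.3)^(1/0.603) = 10.159^1.658 ≈ 46.74 hPa.
P_c ≤ 1013 − 46.74 = 966.26, so the highest integer P_c is 966 hPa.

966 hPa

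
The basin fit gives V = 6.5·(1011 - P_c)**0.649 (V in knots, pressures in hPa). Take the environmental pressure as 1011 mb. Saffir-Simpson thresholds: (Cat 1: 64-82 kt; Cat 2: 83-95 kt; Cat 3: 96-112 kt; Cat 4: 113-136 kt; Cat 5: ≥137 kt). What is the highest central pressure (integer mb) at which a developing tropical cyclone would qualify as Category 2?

960 mb

Category 2 begins at V = 83 kt.
Required ΔP = (83/6.5)^(1/0.649) = 12.769^1.541 ≈ 50.63 mb.
P_c ≤ 1011 − 50.63 = 960.37, so the highest integer P_c is 960 mb.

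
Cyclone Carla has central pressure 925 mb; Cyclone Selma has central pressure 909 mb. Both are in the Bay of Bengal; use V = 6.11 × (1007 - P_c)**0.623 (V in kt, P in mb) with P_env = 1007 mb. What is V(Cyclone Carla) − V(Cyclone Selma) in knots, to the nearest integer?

-11 kt

Cyclone Carla: ΔP = 82; V ≈ 6.11 × 82^0.623 ≈ 95.14 kt.
Cyclone Selma: ΔP = 98; V ≈ 6.11 × 98^0.623 ≈ 106.31 kt.
Difference ≈ 95.14 − 106.31 = -11.17 → -11 kt.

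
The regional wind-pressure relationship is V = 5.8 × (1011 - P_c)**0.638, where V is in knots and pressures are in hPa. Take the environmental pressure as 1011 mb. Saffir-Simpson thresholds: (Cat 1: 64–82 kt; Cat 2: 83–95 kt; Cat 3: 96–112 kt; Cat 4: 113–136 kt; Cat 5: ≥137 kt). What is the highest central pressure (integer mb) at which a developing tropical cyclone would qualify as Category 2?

946 mb

Category 2 begins at V = 83 kt.
Required ΔP = (83/5.8)^(1/0.638) = 14.310^1.567 ≈ 64.77 mb.
P_c ≤ 1011 − 64.77 = 946.23, so the highest integer P_c is 946 mb.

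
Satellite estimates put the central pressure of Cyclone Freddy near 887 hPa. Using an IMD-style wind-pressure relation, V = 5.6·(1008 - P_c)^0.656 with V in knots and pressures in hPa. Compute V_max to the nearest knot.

ΔP = 1008 − 887 = 121 hPa.
121^0.656 ≈ 23.244.
V ≈ 5.6 × 23.244 ≈ 130.2 kt.

130 kt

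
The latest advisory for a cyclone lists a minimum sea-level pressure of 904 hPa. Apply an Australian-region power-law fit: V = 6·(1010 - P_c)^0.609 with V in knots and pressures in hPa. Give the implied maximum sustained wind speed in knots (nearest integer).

ΔP = 1010 − 904 = 106 hPa.
106^0.609 ≈ 17.116.
V ≈ 6 × 17.116 ≈ 102.7 kt.

103 kt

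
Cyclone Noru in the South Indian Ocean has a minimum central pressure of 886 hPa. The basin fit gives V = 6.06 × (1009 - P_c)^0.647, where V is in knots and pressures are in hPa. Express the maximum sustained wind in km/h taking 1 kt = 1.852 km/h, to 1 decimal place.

252.5 km/h

ΔP = 1009 − 886 = 123 hPa.
V ≈ 6.06 × 123^0.647 = 6.06 × 22.499 ≈ 136.346 kt.
136.346 × 1.852 ≈ 252.51 km/h → 252.5 km/h.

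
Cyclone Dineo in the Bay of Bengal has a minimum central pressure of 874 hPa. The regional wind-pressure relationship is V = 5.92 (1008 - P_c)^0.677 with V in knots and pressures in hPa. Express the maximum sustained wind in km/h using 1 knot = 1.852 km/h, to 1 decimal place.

302.0 km/h

ΔP = 1008 − 874 = 134 hPa.
V ≈ 5.92 × 134^0.677 = 5.92 × 27.545 ≈ 163.069 kt.
163.069 × 1.852 ≈ 302.00 km/h → 302.0 km/h.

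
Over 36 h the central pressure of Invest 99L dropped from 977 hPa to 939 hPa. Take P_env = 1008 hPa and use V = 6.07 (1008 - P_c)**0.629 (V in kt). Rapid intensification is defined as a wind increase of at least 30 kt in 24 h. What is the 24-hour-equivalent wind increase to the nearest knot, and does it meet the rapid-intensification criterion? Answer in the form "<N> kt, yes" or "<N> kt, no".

V₁: ΔP = 31, V ≈ 6.07 × 31^0.629 ≈ 52.63 kt.
V₂: ΔP = 69, V ≈ 6.07 × 69^0.629 ≈ 87.06 kt.
ΔV over 36 h = 34.43 kt → 24 h equivalent = 34.43 × 24/36 ≈ 22.95 kt.
23 kt < 30 kt ⇒ not rapid intensification.

23 kt, no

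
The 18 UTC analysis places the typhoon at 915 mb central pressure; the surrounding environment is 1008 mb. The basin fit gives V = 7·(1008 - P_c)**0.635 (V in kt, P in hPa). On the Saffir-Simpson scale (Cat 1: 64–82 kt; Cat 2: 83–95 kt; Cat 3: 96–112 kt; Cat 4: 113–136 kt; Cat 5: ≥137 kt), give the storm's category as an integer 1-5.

4

ΔP = 1008 − 915 = 93 mb.
V ≈ 7 × 93^0.635 = 7 × 17.78 ≈ 124 kt.
124 kt falls in the Category 4 band.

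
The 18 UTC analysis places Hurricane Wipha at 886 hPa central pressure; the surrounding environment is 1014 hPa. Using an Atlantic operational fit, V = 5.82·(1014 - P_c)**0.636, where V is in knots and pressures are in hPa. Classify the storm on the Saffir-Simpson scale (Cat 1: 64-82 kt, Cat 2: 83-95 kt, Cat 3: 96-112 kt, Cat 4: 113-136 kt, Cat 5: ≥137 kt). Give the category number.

4

ΔP = 1014 − 886 = 128 hPa.
V ≈ 5.82 × 128^0.636 = 5.82 × 21.89 ≈ 127 kt.
127 kt falls in the Category 4 band.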